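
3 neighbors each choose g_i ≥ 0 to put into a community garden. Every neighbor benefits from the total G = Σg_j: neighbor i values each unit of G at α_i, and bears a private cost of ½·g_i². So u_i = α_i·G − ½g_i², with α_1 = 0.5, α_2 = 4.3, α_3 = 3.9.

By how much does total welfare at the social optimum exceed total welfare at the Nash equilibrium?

54.82

Neighbor i's FOC: ∂u_i/∂g_i = α_i − g_i = 0, so g_i* = α_i.
NE contributions = (0.5, 4.3, 3.9); G = 8.7.
W^NE = (Σα)·G − ½Σα_i² = 8.7² − ½·33.95 = 58.715.
Planner sets g_i = Σα_j = 8.7 for every i, so G^SO = 3·8.7 = 26.1.
W^SO = (Σα)·G^SO − ½·3·(Σα)² = (3/2)·8.7² = 113.535.
Deadweight loss = W^SO − W^NE = 54.82.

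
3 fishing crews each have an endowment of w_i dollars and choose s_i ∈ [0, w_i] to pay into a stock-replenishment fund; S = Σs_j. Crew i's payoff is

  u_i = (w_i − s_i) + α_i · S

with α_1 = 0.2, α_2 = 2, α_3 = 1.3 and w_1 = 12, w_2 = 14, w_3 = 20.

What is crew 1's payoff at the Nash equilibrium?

18.8

∂u_i/∂s_i = α_i − 1, so crew i contributes w_i if α_i > 1, else 0.
α_i > 1 for i ∈ {2, 3}; NE contributions (0, 14, 20), S = 34.
u_1 = (12 − 0) + 0.2·34 = 18.8.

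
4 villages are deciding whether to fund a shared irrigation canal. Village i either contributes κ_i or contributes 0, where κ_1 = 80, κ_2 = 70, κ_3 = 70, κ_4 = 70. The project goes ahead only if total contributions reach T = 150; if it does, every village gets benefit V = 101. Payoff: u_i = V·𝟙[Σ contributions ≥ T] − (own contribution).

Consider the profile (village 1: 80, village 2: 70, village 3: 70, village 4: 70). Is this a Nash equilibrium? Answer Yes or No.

Total = 290 ≥ 150: provided.
Village 1 (pledges 80, payoff 21): dropping to 0 → total 210, payoff 101. Profitable deviation.

No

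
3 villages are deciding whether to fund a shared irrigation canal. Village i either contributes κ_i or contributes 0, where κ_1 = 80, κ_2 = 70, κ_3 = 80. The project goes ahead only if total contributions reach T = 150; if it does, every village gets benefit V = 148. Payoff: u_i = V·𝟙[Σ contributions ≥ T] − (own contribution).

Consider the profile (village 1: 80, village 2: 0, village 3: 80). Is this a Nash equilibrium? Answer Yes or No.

Yes

Total = 160 ≥ 150: provided.
Village 1 (pledges 80, payoff 68): dropping to 0 → total 80, payoff 0. No gain.
Village 2 (pledges 0, payoff 148): pledging 70 → total 230, payoff 78. No gain.
Village 3 (pledges 80, payoff 68): dropping to 0 → total 80, payoff 0. No gain.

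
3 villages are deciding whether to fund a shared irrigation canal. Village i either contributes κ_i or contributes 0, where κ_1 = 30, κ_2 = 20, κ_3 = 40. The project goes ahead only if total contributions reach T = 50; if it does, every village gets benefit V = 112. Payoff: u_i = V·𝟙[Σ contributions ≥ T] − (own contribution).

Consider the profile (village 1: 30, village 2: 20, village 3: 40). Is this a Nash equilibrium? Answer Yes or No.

Total = 90 ≥ 50: provided.
Village 1 (pledges 30, payoff 82): dropping to 0 → total 60, payoff 112. Profitable deviation.

No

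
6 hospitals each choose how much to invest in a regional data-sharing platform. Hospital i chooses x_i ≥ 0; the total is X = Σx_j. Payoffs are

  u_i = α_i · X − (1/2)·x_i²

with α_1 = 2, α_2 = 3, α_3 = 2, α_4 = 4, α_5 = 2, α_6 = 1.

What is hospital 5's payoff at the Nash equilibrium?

26

Hospital i's FOC: ∂u_i/∂x_i = α_i − x_i = 0, so x_i* = α_i.
NE contributions = (2, 3, 2, 4, 2, 1); X = 14.
u_5 = α_5·X − ½·(x_5)² = 2·14 − ½·2² = 26.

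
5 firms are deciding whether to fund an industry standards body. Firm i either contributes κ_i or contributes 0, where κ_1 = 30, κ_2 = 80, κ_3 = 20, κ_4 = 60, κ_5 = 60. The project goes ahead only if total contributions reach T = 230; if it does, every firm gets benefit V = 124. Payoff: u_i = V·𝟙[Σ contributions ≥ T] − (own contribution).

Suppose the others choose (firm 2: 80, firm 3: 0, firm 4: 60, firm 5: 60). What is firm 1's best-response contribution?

30

Others' total = 200. Contributing 30 brings total to 230 ≥ 230: gain V − κ_1 = 94.
Best response: 30.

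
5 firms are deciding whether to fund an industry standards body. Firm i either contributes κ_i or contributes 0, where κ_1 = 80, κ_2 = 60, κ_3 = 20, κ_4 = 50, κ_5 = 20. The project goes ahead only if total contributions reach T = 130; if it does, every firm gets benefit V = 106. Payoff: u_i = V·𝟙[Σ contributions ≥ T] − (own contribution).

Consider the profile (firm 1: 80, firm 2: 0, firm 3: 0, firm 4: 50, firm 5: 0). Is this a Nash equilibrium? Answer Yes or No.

Yes

Total = 130 ≥ 130: provided.
Firm 1 (pledges 80, payoff 26): dropping to 0 → total 50, payoff 0. No gain.
Firm 2 (pledges 0, payoff 106): pledging 60 → total 190, payoff 46. No gain.
Firm 3 (pledges 0, payoff 106): pledging 20 → total 150, payoff 86. No gain.
Firm 4 (pledges 50, payoff 56): dropping to 0 → total 80, payoff 0. No gain.
Firm 5 (pledges 0, payoff 106): pledging 20 → total 150, payoff 86. No gain.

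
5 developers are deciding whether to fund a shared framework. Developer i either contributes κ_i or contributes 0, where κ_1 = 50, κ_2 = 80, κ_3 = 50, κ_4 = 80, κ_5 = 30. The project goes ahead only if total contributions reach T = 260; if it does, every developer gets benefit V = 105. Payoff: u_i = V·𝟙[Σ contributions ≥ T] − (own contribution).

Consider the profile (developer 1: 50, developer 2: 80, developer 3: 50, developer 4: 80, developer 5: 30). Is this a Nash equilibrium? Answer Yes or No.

No

Total = 290 ≥ 260: provided.
Developer 1 (pledges 50, payoff 55): dropping to 0 → total 240, payoff 0. No gain.
Developer 2 (pledges 80, payoff 25): dropping to 0 → total 210, payoff 0. No gain.
Developer 3 (pledges 50, payoff 55): dropping to 0 → total 240, payoff 0. No gain.
Developer 4 (pledges 80, payoff 25): dropping to 0 → total 210, payoff 0. No gain.
Developer 5 (pledges 30, payoff 75): dropping to 0 → total 260, payoff 105. Profitable deviation.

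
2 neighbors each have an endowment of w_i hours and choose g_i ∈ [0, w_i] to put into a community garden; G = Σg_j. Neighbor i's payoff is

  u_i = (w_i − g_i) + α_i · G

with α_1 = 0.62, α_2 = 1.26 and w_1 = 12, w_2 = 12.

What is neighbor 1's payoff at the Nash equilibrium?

19.44

∂u_i/∂g_i = α_i − 1, so neighbor i contributes w_i if α_i > 1, else 0.
α_i > 1 for i ∈ {2}; NE contributions (0, 12), G = 12.
u_1 = (12 − 0) + 0.62·12 = 19.44.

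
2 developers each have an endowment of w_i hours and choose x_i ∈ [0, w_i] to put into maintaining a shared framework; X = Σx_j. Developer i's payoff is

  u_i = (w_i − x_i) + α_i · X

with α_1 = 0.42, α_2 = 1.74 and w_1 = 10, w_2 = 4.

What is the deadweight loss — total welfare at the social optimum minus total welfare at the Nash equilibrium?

∂u_i/∂x_i = α_i − 1, so developer i contributes w_i if α_i > 1, else 0.
α_i > 1 for i ∈ {2}; NE contributions (0, 4), X = 4.
W^NE = Σw_i − X^NE + (Σα_i)·X^NE = 14 + 1.16·4 = 18.64.
Planner: ∂(Σu_j)/∂x_i = Σα_j − 1 = 1.16 > 0, so everyone contributes w_i; X^SO = 14, W^SO = 14 + 1.16·14 = 30.24.
Deadweight loss = 11.6.

11.6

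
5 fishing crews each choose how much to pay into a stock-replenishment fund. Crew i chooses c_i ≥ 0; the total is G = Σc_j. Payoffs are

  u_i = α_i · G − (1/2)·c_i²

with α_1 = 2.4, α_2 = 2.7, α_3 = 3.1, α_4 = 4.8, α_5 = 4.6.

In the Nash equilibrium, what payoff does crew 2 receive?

43.875

Crew i's FOC: ∂u_i/∂c_i = α_i − c_i = 0, so c_i* = α_i.
NE contributions = (2.4, 2.7, 3.1, 4.8, 4.6); G = 17.6.
u_2 = α_2·G − ½·(c_2)² = 2.7·17.6 − ½·2.7² = 43.875.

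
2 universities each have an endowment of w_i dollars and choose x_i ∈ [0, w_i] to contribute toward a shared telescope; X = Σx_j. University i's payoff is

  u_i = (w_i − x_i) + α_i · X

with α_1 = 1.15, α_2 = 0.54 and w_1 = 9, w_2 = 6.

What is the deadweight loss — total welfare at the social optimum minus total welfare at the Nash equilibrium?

4.14

∂u_i/∂x_i = α_i − 1, so university i contributes w_i if α_i > 1, else 0.
α_i > 1 for i ∈ {1}; NE contributions (9, 0), X = 9.
W^NE = Σw_i − X^NE + (Σα_i)·X^NE = 15 + 0.69·9 = 21.21.
Planner: ∂(Σu_j)/∂x_i = Σα_j − 1 = 0.69 > 0, so everyone contributes w_i; X^SO = 15, W^SO = 15 + 0.69·15 = 25.35.
Deadweight loss = 4.14.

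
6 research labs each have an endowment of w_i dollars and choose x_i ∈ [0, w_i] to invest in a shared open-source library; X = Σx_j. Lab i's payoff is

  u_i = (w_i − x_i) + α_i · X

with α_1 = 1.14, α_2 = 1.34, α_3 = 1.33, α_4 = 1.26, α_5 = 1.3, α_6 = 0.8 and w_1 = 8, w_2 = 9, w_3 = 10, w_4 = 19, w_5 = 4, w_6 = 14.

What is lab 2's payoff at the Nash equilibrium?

67

∂u_i/∂x_i = α_i − 1, so lab i contributes w_i if α_i > 1, else 0.
α_i > 1 for i ∈ {1, 2, 3, 4, 5}; NE contributions (8, 9, 10, 19, 4, 0), X = 50.
u_2 = (9 − 9) + 1.34·50 = 67.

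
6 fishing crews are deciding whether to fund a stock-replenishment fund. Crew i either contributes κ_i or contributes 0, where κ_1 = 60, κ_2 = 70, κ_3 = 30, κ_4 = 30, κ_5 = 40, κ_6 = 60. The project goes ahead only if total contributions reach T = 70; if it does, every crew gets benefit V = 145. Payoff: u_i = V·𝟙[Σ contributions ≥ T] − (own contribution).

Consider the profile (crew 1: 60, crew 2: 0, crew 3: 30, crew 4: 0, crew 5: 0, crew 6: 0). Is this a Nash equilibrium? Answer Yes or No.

Yes

Total = 90 ≥ 70: provided.
Crew 1 (pledges 60, payoff 85): dropping to 0 → total 30, payoff 0. No gain.
Crew 2 (pledges 0, payoff 145): pledging 70 → total 160, payoff 75. No gain.
Crew 3 (pledges 30, payoff 115): dropping to 0 → total 60, payoff 0. No gain.
Crew 4 (pledges 0, payoff 145): pledging 30 → total 120, payoff 115. No gain.
Crew 5 (pledges 0, payoff 145): pledging 40 → total 130, payoff 105. No gain.
Crew 6 (pledges 0, payoff 145): pledging 60 → total 150, payoff 85. No gain.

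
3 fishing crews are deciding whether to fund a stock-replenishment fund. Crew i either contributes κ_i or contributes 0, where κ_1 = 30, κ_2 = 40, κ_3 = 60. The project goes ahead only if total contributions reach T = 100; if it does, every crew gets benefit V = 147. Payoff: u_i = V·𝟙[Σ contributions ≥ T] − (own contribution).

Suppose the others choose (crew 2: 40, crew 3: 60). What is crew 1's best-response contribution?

Others' total = 100 ≥ 100; contributing adds cost 30 for no extra benefit.
Best response: 0.

0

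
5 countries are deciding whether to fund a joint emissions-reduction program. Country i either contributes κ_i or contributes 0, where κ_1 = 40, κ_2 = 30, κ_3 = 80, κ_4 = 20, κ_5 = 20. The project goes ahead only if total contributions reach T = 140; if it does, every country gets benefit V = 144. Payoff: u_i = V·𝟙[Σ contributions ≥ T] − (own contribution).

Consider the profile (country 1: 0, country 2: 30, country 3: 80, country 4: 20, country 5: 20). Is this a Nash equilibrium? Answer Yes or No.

Total = 150 ≥ 140: provided.
Country 1 (pledges 0, payoff 144): pledging 40 → total 190, payoff 104. No gain.
Country 2 (pledges 30, payoff 114): dropping to 0 → total 120, payoff 0. No gain.
Country 3 (pledges 80, payoff 64): dropping to 0 → total 70, payoff 0. No gain.
Country 4 (pledges 20, payoff 124): dropping to 0 → total 130, payoff 0. No gain.
Country 5 (pledges 20, payoff 124): dropping to 0 → total 130, payoff 0. No gain.

Yes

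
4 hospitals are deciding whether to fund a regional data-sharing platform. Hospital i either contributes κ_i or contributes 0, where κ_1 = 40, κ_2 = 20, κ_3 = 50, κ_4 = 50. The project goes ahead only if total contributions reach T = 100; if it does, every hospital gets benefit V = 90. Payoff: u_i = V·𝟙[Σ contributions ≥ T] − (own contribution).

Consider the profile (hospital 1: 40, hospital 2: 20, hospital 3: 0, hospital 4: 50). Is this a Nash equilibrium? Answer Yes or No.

Yes

Total = 110 ≥ 100: provided.
Hospital 1 (pledges 40, payoff 50): dropping to 0 → total 70, payoff 0. No gain.
Hospital 2 (pledges 20, payoff 70): dropping to 0 → total 90, payoff 0. No gain.
Hospital 3 (pledges 0, payoff 90): pledging 50 → total 160, payoff 40. No gain.
Hospital 4 (pledges 50, payoff 40): dropping to 0 → total 60, payoff 0. No gain.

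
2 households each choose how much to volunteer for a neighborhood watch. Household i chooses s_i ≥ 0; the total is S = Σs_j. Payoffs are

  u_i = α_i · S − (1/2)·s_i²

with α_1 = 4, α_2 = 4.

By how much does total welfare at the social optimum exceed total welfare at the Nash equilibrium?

Household i's FOC: ∂u_i/∂s_i = α_i − s_i = 0, so s_i* = α_i.
NE contributions = (4, 4); S = 8.
W^NE = (Σα)·S − ½Σα_i² = 8² − ½·32 = 48.
Planner sets s_i = Σα_j = 8 for every i, so S^SO = 2·8 = 16.
W^SO = (Σα)·S^SO − ½·2·(Σα)² = (2/2)·8² = 64.
Deadweight loss = W^SO − W^NE = 16.

16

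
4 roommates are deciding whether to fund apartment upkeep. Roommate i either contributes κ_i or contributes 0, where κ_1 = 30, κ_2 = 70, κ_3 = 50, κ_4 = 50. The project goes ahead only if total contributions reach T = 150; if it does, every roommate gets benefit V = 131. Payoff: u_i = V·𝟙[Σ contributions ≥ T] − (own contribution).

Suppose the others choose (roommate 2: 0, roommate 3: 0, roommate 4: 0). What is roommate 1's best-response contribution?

0

Others' total = 0. Even contributing 30 gives 30 < 150: no benefit either way.
Best response: 0.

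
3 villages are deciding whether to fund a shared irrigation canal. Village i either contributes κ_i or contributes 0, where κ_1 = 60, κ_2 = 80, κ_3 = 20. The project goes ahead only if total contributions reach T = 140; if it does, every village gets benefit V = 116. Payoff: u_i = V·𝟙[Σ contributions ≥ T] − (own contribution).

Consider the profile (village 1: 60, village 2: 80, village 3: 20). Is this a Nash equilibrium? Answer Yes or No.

No

Total = 160 ≥ 140: provided.
Village 1 (pledges 60, payoff 56): dropping to 0 → total 100, payoff 0. No gain.
Village 2 (pledges 80, payoff 36): dropping to 0 → total 80, payoff 0. No gain.
Village 3 (pledges 20, payoff 96): dropping to 0 → total 140, payoff 116. Profitable deviation.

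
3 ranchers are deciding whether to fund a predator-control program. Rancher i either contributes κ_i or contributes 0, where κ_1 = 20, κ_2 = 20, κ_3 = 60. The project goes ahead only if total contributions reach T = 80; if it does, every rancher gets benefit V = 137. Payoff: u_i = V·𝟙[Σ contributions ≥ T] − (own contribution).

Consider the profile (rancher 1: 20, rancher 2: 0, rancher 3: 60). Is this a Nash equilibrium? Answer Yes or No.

Total = 80 ≥ 80: provided.
Rancher 1 (pledges 20, payoff 117): dropping to 0 → total 60, payoff 0. No gain.
Rancher 2 (pledges 0, payoff 137): pledging 20 → total 100, payoff 117. No gain.
Rancher 3 (pledges 60, payoff 77): dropping to 0 → total 20, payoff 0. No gain.

Yes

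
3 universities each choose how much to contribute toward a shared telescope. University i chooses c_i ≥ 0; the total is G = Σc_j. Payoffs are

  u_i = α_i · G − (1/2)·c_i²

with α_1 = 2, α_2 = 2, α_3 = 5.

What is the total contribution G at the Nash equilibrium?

University i's FOC: ∂u_i/∂c_i = α_i − c_i = 0, so c_i* = α_i.
NE contributions = (2, 2, 5); G = 9.

9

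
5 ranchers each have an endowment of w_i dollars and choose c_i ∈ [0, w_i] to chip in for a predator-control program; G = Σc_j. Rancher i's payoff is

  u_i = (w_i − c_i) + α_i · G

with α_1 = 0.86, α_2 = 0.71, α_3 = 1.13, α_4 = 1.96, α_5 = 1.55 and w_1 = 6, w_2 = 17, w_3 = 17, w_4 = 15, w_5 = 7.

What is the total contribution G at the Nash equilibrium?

39

∂u_i/∂c_i = α_i − 1, so rancher i contributes w_i if α_i > 1, else 0.
α_i > 1 for i ∈ {3, 4, 5}; NE contributions (0, 0, 17, 15, 7), G = 39.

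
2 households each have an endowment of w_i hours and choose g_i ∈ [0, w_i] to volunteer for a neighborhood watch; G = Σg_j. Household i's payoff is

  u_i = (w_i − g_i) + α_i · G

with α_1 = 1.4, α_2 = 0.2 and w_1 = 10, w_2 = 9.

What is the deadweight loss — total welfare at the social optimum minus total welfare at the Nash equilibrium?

∂u_i/∂g_i = α_i − 1, so household i contributes w_i if α_i > 1, else 0.
α_i > 1 for i ∈ {1}; NE contributions (10, 0), G = 10.
W^NE = Σw_i − G^NE + (Σα_i)·G^NE = 19 + 0.6·10 = 25.
Planner: ∂(Σu_j)/∂g_i = Σα_j − 1 = 0.6 > 0, so everyone contributes w_i; G^SO = 19, W^SO = 19 + 0.6·19 = 30.4.
Deadweight loss = 5.4.

5.4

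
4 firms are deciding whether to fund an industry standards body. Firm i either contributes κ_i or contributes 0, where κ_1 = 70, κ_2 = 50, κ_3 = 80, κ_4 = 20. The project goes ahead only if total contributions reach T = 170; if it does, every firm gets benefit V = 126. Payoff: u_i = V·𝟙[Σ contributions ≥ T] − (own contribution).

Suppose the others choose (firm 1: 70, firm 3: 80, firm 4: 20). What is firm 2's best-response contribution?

0

Others' total = 170 ≥ 170; contributing adds cost 50 for no extra benefit.
Best response: 0.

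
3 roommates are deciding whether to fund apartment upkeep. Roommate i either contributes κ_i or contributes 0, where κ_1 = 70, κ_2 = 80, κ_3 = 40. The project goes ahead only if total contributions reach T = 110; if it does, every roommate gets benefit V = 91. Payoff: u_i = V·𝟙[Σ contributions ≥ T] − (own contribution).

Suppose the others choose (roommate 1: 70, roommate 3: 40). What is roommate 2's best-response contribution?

0

Others' total = 110 ≥ 110; contributing adds cost 80 for no extra benefit.
Best response: 0.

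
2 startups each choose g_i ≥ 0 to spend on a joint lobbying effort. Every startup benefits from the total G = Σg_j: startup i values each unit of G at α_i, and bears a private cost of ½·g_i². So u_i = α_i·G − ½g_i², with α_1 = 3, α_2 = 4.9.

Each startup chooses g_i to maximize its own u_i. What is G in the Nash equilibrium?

7.9

Startup i's FOC: ∂u_i/∂g_i = α_i − g_i = 0, so g_i* = α_i.
NE contributions = (3, 4.9); G = 7.9.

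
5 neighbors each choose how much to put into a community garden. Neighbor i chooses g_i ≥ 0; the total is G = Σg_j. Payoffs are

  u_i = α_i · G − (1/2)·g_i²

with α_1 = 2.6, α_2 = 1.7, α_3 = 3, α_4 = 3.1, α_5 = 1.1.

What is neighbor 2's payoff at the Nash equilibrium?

18.105

Neighbor i's FOC: ∂u_i/∂g_i = α_i − g_i = 0, so g_i* = α_i.
NE contributions = (2.6, 1.7, 3, 3.1, 1.1); G = 11.5.
u_2 = α_2·G − ½·(g_2)² = 1.7·11.5 − ½·1.7² = 18.105.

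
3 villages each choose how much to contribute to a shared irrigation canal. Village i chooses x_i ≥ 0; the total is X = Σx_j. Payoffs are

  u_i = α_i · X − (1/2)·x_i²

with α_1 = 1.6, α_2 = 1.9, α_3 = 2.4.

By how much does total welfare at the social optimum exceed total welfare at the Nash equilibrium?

23.37

Village i's FOC: ∂u_i/∂x_i = α_i − x_i = 0, so x_i* = α_i.
NE contributions = (1.6, 1.9, 2.4); X = 5.9.
W^NE = (Σα)·X − ½Σα_i² = 5.9² − ½·11.93 = 28.845.
Planner sets x_i = Σα_j = 5.9 for every i, so X^SO = 3·5.9 = 17.7.
W^SO = (Σα)·X^SO − ½·3·(Σα)² = (3/2)·5.9² = 52.215.
Deadweight loss = W^SO − W^NE = 23.37.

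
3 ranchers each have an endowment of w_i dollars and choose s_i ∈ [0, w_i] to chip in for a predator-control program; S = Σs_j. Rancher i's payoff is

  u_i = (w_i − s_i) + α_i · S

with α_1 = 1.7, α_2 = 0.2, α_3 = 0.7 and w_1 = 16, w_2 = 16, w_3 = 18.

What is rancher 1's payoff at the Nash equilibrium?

27.2

∂u_i/∂s_i = α_i − 1, so rancher i contributes w_i if α_i > 1, else 0.
α_i > 1 for i ∈ {1}; NE contributions (16, 0, 0), S = 16.
u_1 = (16 − 16) + 1.7·16 = 27.2.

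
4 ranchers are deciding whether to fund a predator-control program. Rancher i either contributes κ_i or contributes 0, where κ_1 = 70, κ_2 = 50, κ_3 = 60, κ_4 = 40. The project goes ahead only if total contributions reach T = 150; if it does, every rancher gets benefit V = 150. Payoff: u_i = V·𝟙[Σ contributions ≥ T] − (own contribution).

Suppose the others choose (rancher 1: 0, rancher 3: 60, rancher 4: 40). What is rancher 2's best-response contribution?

Others' total = 100. Contributing 50 brings total to 150 ≥ 150: gain V − κ_2 = 100.
Best response: 50.

50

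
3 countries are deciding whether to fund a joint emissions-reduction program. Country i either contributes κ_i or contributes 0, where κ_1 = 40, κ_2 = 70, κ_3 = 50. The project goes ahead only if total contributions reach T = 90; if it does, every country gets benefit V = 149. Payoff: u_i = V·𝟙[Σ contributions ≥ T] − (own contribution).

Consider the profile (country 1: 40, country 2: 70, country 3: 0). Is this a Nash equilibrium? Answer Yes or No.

Yes

Total = 110 ≥ 90: provided.
Country 1 (pledges 40, payoff 109): dropping to 0 → total 70, payoff 0. No gain.
Country 2 (pledges 70, payoff 79): dropping to 0 → total 40, payoff 0. No gain.
Country 3 (pledges 0, payoff 149): pledging 50 → total 160, payoff 99. No gain.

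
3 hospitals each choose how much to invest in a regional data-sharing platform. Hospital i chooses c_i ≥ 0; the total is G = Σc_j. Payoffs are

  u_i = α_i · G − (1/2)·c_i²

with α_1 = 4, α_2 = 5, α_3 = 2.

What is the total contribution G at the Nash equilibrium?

11

Hospital i's FOC: ∂u_i/∂c_i = α_i − c_i = 0, so c_i* = α_i.
NE contributions = (4, 5, 2); G = 11.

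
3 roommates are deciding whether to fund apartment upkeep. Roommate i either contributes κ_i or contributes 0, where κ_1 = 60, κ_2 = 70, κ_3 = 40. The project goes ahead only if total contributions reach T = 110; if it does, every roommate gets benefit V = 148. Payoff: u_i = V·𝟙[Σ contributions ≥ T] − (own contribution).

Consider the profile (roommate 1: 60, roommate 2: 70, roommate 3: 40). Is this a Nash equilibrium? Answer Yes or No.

No

Total = 170 ≥ 110: provided.
Roommate 1 (pledges 60, payoff 88): dropping to 0 → total 110, payoff 148. Profitable deviation.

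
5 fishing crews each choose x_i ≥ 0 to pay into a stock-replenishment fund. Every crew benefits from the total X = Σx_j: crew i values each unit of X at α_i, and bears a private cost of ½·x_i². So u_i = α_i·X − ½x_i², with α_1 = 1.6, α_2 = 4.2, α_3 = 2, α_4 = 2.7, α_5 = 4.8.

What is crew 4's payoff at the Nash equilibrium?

37.665

Crew i's FOC: ∂u_i/∂x_i = α_i − x_i = 0, so x_i* = α_i.
NE contributions = (1.6, 4.2, 2, 2.7, 4.8); X = 15.3.
u_4 = α_4·X − ½·(x_4)² = 2.7·15.3 − ½·2.7² = 37.665.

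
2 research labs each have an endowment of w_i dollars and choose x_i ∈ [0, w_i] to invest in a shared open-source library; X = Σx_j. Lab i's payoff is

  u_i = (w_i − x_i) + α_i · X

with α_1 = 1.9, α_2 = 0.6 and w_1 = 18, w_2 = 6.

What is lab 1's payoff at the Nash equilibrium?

∂u_i/∂x_i = α_i − 1, so lab i contributes w_i if α_i > 1, else 0.
α_i > 1 for i ∈ {1}; NE contributions (18, 0), X = 18.
u_1 = (18 − 18) + 1.9·18 = 34.2.

34.2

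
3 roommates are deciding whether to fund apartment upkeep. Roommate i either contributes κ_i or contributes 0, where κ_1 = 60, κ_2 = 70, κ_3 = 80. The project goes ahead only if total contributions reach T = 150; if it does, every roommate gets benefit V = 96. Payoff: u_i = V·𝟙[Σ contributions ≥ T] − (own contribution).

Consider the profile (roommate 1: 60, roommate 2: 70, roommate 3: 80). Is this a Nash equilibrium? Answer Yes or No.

Total = 210 ≥ 150: provided.
Roommate 1 (pledges 60, payoff 36): dropping to 0 → total 150, payoff 96. Profitable deviation.

No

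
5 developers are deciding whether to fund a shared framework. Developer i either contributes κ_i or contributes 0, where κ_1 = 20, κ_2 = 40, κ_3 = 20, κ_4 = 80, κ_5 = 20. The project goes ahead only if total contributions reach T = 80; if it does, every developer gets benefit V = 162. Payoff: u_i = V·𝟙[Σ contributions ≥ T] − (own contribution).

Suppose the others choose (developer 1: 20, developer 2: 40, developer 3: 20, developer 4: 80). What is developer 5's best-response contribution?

Others' total = 160 ≥ 80; contributing adds cost 20 for no extra benefit.
Best response: 0.

0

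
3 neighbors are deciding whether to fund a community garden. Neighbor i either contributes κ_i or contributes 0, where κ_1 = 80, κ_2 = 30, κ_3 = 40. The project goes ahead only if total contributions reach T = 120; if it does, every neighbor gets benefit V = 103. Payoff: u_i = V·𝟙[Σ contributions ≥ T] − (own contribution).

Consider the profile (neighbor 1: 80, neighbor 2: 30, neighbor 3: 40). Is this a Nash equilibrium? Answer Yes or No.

Total = 150 ≥ 120: provided.
Neighbor 1 (pledges 80, payoff 23): dropping to 0 → total 70, payoff 0. No gain.
Neighbor 2 (pledges 30, payoff 73): dropping to 0 → total 120, payoff 103. Profitable deviation.

No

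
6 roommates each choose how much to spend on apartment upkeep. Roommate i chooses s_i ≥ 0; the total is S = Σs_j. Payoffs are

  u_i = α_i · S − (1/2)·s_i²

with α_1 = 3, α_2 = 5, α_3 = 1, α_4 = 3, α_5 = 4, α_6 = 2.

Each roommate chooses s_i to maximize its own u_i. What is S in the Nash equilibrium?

Roommate i's FOC: ∂u_i/∂s_i = α_i − s_i = 0, so s_i* = α_i.
NE contributions = (3, 5, 1, 3, 4, 2); S = 18.

18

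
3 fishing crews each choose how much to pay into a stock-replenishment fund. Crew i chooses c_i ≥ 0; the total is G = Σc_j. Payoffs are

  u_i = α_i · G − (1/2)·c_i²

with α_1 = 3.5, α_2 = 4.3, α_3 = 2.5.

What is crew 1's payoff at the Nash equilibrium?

29.925

Crew i's FOC: ∂u_i/∂c_i = α_i − c_i = 0, so c_i* = α_i.
NE contributions = (3.5, 4.3, 2.5); G = 10.3.
u_1 = α_1·G − ½·(c_1)² = 3.5·10.3 − ½·3.5² = 29.925.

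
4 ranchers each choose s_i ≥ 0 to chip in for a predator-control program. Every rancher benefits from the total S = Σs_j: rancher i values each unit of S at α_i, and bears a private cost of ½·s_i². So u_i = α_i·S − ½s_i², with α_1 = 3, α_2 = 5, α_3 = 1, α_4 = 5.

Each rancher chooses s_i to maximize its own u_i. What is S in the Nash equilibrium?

Rancher i's FOC: ∂u_i/∂s_i = α_i − s_i = 0, so s_i* = α_i.
NE contributions = (3, 5, 1, 5); S = 14.

14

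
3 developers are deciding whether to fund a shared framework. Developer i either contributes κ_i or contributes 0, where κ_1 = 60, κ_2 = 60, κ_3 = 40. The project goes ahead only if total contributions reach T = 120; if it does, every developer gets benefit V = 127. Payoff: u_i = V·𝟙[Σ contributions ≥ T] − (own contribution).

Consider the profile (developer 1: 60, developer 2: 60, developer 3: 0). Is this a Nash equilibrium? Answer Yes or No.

Total = 120 ≥ 120: provided.
Developer 1 (pledges 60, payoff 67): dropping to 0 → total 60, payoff 0. No gain.
Developer 2 (pledges 60, payoff 67): dropping to 0 → total 60, payoff 0. No gain.
Developer 3 (pledges 0, payoff 127): pledging 40 → total 160, payoff 87. No gain.

Yes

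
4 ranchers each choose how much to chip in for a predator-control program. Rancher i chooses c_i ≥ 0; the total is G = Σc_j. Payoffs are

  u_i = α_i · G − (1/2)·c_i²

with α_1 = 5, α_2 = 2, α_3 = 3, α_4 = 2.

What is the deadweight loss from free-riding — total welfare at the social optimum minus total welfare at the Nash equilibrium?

Rancher i's FOC: ∂u_i/∂c_i = α_i − c_i = 0, so c_i* = α_i.
NE contributions = (5, 2, 3, 2); G = 12.
W^NE = (Σα)·G − ½Σα_i² = 12² − ½·42 = 123.
Planner sets c_i = Σα_j = 12 for every i, so G^SO = 4·12 = 48.
W^SO = (Σα)·G^SO − ½·4·(Σα)² = (4/2)·12² = 288.
Deadweight loss = W^SO − W^NE = 165.

165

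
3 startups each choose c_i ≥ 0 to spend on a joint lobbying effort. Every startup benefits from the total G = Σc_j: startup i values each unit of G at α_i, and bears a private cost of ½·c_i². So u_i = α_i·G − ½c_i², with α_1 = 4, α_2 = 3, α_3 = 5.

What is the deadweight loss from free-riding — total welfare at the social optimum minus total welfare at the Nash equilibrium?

97

Startup i's FOC: ∂u_i/∂c_i = α_i − c_i = 0, so c_i* = α_i.
NE contributions = (4, 3, 5); G = 12.
W^NE = (Σα)·G − ½Σα_i² = 12² − ½·50 = 119.
Planner sets c_i = Σα_j = 12 for every i, so G^SO = 3·12 = 36.
W^SO = (Σα)·G^SO − ½·3·(Σα)² = (3/2)·12² = 216.
Deadweight loss = W^SO − W^NE = 97.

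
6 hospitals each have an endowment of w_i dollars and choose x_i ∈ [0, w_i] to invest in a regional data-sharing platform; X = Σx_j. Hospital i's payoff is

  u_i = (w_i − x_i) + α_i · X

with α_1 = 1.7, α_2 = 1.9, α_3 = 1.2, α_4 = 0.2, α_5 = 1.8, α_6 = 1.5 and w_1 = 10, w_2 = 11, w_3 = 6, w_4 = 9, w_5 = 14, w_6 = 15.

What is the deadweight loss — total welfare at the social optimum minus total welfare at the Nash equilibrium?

65.7

∂u_i/∂x_i = α_i − 1, so hospital i contributes w_i if α_i > 1, else 0.
α_i > 1 for i ∈ {1, 2, 3, 5, 6}; NE contributions (10, 11, 6, 0, 14, 15), X = 56.
W^NE = Σw_i − X^NE + (Σα_i)·X^NE = 65 + 7.3·56 = 473.8.
Planner: ∂(Σu_j)/∂x_i = Σα_j − 1 = 7.3 > 0, so everyone contributes w_i; X^SO = 65, W^SO = 65 + 7.3·65 = 539.5.
Deadweight loss = 65.7.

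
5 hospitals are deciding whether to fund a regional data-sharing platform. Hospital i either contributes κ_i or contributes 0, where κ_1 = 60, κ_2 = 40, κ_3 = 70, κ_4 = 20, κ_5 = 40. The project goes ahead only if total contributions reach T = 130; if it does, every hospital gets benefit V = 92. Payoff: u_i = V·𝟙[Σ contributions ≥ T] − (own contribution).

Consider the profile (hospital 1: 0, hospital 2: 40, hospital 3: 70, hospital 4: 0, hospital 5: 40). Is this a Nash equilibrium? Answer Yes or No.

Total = 150 ≥ 130: provided.
Hospital 1 (pledges 0, payoff 92): pledging 60 → total 210, payoff 32. No gain.
Hospital 2 (pledges 40, payoff 52): dropping to 0 → total 110, payoff 0. No gain.
Hospital 3 (pledges 70, payoff 22): dropping to 0 → total 80, payoff 0. No gain.
Hospital 4 (pledges 0, payoff 92): pledging 20 → total 170, payoff 72. No gain.
Hospital 5 (pledges 40, payoff 52): dropping to 0 → total 110, payoff 0. No gain.

Yes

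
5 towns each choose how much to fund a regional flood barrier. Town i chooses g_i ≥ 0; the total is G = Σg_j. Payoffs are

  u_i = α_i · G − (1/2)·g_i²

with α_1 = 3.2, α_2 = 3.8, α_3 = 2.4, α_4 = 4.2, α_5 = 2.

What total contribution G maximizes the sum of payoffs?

Planner FOC: ∂(Σu_j)/∂g_i = (Σα_j) − g_i = 0, so g_i^SO = Σα_j = 15.6 for every i; G^SO = 78.

78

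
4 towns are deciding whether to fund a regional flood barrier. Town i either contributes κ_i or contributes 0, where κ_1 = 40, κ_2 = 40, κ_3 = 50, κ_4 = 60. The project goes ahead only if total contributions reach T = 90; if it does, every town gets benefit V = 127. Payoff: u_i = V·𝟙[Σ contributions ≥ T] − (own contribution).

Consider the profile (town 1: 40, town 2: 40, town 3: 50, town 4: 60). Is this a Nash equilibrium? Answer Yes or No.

Total = 190 ≥ 90: provided.
Town 1 (pledges 40, payoff 87): dropping to 0 → total 150, payoff 127. Profitable deviation.

No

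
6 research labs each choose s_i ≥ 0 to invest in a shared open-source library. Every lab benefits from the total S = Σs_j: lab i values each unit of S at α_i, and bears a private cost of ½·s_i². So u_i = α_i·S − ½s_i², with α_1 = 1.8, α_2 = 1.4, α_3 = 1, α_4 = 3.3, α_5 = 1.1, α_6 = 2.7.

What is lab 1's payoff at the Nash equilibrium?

Lab i's FOC: ∂u_i/∂s_i = α_i − s_i = 0, so s_i* = α_i.
NE contributions = (1.8, 1.4, 1, 3.3, 1.1, 2.7); S = 11.3.
u_1 = α_1·S − ½·(s_1)² = 1.8·11.3 − ½·1.8² = 18.72.

18.72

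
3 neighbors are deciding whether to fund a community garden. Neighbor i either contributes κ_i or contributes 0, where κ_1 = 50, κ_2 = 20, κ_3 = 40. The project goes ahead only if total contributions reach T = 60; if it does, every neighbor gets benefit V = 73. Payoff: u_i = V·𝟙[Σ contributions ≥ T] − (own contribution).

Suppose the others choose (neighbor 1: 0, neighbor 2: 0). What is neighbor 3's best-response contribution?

0

Others' total = 0. Even contributing 40 gives 40 < 60: no benefit either way.
Best response: 0.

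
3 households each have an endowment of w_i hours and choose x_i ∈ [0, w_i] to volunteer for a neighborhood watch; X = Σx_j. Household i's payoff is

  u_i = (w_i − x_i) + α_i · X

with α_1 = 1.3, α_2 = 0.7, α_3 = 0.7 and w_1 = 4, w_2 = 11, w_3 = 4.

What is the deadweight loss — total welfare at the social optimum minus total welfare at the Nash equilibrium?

∂u_i/∂x_i = α_i − 1, so household i contributes w_i if α_i > 1, else 0.
α_i > 1 for i ∈ {1}; NE contributions (4, 0, 0), X = 4.
W^NE = Σw_i − X^NE + (Σα_i)·X^NE = 19 + 1.7·4 = 25.8.
Planner: ∂(Σu_j)/∂x_i = Σα_j − 1 = 1.7 > 0, so everyone contributes w_i; X^SO = 19, W^SO = 19 + 1.7·19 = 51.3.
Deadweight loss = 25.5.

25.5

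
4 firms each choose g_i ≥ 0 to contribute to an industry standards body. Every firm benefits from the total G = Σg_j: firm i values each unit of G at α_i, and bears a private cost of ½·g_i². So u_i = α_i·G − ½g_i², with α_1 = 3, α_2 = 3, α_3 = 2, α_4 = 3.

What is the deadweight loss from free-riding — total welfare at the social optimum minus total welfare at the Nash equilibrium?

Firm i's FOC: ∂u_i/∂g_i = α_i − g_i = 0, so g_i* = α_i.
NE contributions = (3, 3, 2, 3); G = 11.
W^NE = (Σα)·G − ½Σα_i² = 11² − ½·31 = 105.5.
Planner sets g_i = Σα_j = 11 for every i, so G^SO = 4·11 = 44.
W^SO = (Σα)·G^SO − ½·4·(Σα)² = (4/2)·11² = 242.
Deadweight loss = W^SO − W^NE = 136.5.

136.5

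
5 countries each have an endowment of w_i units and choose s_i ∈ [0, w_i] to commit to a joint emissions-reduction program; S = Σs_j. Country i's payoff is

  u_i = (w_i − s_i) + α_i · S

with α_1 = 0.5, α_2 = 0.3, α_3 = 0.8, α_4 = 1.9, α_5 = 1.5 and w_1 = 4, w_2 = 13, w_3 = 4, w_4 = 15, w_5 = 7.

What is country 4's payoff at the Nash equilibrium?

∂u_i/∂s_i = α_i − 1, so country i contributes w_i if α_i > 1, else 0.
α_i > 1 for i ∈ {4, 5}; NE contributions (0, 0, 0, 15, 7), S = 22.
u_4 = (15 − 15) + 1.9·22 = 41.8.

41.8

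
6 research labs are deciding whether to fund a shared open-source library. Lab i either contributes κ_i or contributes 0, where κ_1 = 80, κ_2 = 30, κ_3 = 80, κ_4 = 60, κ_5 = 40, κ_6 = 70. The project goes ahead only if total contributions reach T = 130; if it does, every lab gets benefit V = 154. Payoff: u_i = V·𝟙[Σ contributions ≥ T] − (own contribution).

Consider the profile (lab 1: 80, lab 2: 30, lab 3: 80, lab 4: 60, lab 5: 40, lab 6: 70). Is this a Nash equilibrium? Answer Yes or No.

Total = 360 ≥ 130: provided.
Lab 1 (pledges 80, payoff 74): dropping to 0 → total 280, payoff 154. Profitable deviation.

No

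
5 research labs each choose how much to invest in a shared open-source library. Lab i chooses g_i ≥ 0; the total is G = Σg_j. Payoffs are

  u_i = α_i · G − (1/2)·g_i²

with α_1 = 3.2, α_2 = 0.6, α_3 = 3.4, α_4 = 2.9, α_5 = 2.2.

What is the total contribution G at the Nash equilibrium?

12.3

Lab i's FOC: ∂u_i/∂g_i = α_i − g_i = 0, so g_i* = α_i.
NE contributions = (3.2, 0.6, 3.4, 2.9, 2.2); G = 12.3.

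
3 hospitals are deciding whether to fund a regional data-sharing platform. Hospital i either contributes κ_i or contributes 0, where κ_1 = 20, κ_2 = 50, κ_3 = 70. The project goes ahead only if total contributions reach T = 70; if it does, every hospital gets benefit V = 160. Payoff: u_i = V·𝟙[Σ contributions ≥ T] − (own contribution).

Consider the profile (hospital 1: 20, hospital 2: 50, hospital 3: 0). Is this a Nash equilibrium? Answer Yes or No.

Yes

Total = 70 ≥ 70: provided.
Hospital 1 (pledges 20, payoff 140): dropping to 0 → total 50, payoff 0. No gain.
Hospital 2 (pledges 50, payoff 110): dropping to 0 → total 20, payoff 0. No gain.
Hospital 3 (pledges 0, payoff 160): pledging 70 → total 140, payoff 90. No gain.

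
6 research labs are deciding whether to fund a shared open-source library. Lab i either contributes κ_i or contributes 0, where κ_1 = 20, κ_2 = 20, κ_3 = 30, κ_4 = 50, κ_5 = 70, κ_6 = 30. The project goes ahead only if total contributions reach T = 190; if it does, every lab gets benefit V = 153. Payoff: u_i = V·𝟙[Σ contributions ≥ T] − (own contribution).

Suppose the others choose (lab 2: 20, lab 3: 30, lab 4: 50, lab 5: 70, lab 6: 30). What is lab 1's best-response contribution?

0

Others' total = 200 ≥ 190; contributing adds cost 20 for no extra benefit.
Best response: 0.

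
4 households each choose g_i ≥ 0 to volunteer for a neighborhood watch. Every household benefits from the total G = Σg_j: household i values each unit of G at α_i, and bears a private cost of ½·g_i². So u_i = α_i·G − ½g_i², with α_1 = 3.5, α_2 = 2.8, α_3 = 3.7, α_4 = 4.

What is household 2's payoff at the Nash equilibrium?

35.28

Household i's FOC: ∂u_i/∂g_i = α_i − g_i = 0, so g_i* = α_i.
NE contributions = (3.5, 2.8, 3.7, 4); G = 14.
u_2 = α_2·G − ½·(g_2)² = 2.8·14 − ½·2.8² = 35.28.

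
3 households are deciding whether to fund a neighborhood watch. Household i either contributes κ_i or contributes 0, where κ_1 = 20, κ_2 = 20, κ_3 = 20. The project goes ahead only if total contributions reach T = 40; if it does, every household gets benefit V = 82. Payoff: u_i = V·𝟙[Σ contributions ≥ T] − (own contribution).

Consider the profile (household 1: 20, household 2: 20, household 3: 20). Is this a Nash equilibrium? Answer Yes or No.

Total = 60 ≥ 40: provided.
Household 1 (pledges 20, payoff 62): dropping to 0 → total 40, payoff 82. Profitable deviation.

No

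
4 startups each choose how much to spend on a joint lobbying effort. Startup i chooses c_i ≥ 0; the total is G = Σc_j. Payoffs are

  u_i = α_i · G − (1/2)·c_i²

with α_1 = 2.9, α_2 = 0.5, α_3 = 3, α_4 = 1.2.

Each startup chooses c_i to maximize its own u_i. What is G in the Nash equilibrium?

7.6

Startup i's FOC: ∂u_i/∂c_i = α_i − c_i = 0, so c_i* = α_i.
NE contributions = (2.9, 0.5, 3, 1.2); G = 7.6.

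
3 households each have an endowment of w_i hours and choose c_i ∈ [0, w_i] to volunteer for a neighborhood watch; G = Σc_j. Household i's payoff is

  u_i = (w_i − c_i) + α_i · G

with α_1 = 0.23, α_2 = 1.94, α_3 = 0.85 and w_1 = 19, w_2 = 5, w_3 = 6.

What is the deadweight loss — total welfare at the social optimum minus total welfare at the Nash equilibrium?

∂u_i/∂c_i = α_i − 1, so household i contributes w_i if α_i > 1, else 0.
α_i > 1 for i ∈ {2}; NE contributions (0, 5, 0), G = 5.
W^NE = Σw_i − G^NE + (Σα_i)·G^NE = 30 + 2.02·5 = 40.1.
Planner: ∂(Σu_j)/∂c_i = Σα_j − 1 = 2.02 > 0, so everyone contributes w_i; G^SO = 30, W^SO = 30 + 2.02·30 = 90.6.
Deadweight loss = 50.5.

50.5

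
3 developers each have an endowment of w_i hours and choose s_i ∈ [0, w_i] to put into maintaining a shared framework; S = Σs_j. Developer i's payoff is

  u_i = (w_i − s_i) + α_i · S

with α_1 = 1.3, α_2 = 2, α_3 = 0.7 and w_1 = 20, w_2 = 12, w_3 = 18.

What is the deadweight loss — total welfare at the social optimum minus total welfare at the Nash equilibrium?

∂u_i/∂s_i = α_i − 1, so developer i contributes w_i if α_i > 1, else 0.
α_i > 1 for i ∈ {1, 2}; NE contributions (20, 12, 0), S = 32.
W^NE = Σw_i − S^NE + (Σα_i)·S^NE = 50 + 3·32 = 146.
Planner: ∂(Σu_j)/∂s_i = Σα_j − 1 = 3 > 0, so everyone contributes w_i; S^SO = 50, W^SO = 50 + 3·50 = 200.
Deadweight loss = 54.

54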